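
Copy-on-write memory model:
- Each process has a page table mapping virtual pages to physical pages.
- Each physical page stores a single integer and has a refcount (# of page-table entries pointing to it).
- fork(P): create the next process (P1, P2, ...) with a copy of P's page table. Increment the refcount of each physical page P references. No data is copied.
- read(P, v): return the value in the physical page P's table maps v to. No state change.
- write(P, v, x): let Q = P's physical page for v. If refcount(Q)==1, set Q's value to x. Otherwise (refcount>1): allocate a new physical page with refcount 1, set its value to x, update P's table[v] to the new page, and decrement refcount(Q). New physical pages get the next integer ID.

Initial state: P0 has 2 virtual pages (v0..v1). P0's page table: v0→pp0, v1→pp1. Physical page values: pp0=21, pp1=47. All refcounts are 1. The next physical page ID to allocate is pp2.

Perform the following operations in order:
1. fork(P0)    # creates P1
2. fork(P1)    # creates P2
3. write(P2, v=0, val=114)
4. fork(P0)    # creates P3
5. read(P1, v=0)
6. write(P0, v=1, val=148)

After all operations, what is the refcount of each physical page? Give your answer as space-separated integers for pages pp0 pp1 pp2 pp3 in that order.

Op 1: fork(P0) -> P1. 2 ppages; refcounts: pp0:2 pp1:2
Op 2: fork(P1) -> P2. 2 ppages; refcounts: pp0:3 pp1:3
Op 3: write(P2, v0, 114). refcount(pp0)=3>1 -> COPY to pp2. 3 ppages; refcounts: pp0:2 pp1:3 pp2:1
Op 4: fork(P0) -> P3. 3 ppages; refcounts: pp0:3 pp1:4 pp2:1
Op 5: read(P1, v0) -> 21. No state change.
Op 6: write(P0, v1, 148). refcount(pp1)=4>1 -> COPY to pp3. 4 ppages; refcounts: pp0:3 pp1:3 pp2:1 pp3:1

Answer: 3 3 1 1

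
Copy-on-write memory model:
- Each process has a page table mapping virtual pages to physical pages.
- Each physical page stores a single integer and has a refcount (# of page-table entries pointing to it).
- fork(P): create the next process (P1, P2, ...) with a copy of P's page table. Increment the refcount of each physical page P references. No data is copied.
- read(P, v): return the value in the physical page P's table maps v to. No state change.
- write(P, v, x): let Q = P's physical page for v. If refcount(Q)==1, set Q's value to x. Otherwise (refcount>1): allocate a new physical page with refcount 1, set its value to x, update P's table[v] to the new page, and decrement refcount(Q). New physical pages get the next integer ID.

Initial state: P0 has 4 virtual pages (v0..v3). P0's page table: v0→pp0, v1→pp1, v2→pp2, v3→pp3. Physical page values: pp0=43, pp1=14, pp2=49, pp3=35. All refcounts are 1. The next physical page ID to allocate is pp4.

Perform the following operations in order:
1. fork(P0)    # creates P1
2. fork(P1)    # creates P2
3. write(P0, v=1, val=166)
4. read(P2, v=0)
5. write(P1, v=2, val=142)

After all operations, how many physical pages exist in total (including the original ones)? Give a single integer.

Op 1: fork(P0) -> P1. 4 ppages; refcounts: pp0:2 pp1:2 pp2:2 pp3:2
Op 2: fork(P1) -> P2. 4 ppages; refcounts: pp0:3 pp1:3 pp2:3 pp3:3
Op 3: write(P0, v1, 166). refcount(pp1)=3>1 -> COPY to pp4. 5 ppages; refcounts: pp0:3 pp1:2 pp2:3 pp3:3 pp4:1
Op 4: read(P2, v0) -> 43. No state change.
Op 5: write(P1, v2, 142). refcount(pp2)=3>1 -> COPY to pp5. 6 ppages; refcounts: pp0:3 pp1:2 pp2:2 pp3:3 pp4:1 pp5:1

Answer: 6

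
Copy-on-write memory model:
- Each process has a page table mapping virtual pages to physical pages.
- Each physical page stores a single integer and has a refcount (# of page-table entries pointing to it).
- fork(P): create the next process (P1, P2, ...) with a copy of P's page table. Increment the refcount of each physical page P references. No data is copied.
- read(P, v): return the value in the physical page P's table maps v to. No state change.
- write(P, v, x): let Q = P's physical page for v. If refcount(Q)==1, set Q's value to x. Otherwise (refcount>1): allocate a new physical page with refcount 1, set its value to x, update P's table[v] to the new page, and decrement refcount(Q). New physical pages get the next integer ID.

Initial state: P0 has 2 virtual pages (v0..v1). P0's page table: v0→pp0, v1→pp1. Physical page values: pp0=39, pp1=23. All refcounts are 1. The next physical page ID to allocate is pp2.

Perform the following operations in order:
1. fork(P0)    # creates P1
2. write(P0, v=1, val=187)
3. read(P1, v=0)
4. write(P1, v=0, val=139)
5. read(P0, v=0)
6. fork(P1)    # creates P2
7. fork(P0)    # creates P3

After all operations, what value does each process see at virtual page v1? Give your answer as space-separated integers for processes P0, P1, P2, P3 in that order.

Answer: 187 23 23 187

Derivation:
Op 1: fork(P0) -> P1. 2 ppages; refcounts: pp0:2 pp1:2
Op 2: write(P0, v1, 187). refcount(pp1)=2>1 -> COPY to pp2. 3 ppages; refcounts: pp0:2 pp1:1 pp2:1
Op 3: read(P1, v0) -> 39. No state change.
Op 4: write(P1, v0, 139). refcount(pp0)=2>1 -> COPY to pp3. 4 ppages; refcounts: pp0:1 pp1:1 pp2:1 pp3:1
Op 5: read(P0, v0) -> 39. No state change.
Op 6: fork(P1) -> P2. 4 ppages; refcounts: pp0:1 pp1:2 pp2:1 pp3:2
Op 7: fork(P0) -> P3. 4 ppages; refcounts: pp0:2 pp1:2 pp2:2 pp3:2
P0: v1 -> pp2 = 187
P1: v1 -> pp1 = 23
P2: v1 -> pp1 = 23
P3: v1 -> pp2 = 187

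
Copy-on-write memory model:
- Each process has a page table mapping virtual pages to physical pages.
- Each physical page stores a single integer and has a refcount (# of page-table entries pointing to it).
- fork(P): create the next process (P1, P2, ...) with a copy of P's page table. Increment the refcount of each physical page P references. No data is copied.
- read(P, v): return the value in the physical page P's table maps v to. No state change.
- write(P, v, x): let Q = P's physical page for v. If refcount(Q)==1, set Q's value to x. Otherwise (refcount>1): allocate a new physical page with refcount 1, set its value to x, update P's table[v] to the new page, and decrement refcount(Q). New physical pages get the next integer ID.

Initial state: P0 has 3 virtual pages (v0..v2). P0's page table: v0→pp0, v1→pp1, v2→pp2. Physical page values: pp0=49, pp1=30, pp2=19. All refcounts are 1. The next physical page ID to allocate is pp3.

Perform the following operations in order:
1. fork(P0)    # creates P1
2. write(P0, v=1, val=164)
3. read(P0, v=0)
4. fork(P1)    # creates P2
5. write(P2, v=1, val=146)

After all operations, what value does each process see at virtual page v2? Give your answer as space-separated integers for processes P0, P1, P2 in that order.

Answer: 19 19 19

Derivation:
Op 1: fork(P0) -> P1. 3 ppages; refcounts: pp0:2 pp1:2 pp2:2
Op 2: write(P0, v1, 164). refcount(pp1)=2>1 -> COPY to pp3. 4 ppages; refcounts: pp0:2 pp1:1 pp2:2 pp3:1
Op 3: read(P0, v0) -> 49. No state change.
Op 4: fork(P1) -> P2. 4 ppages; refcounts: pp0:3 pp1:2 pp2:3 pp3:1
Op 5: write(P2, v1, 146). refcount(pp1)=2>1 -> COPY to pp4. 5 ppages; refcounts: pp0:3 pp1:1 pp2:3 pp3:1 pp4:1
P0: v2 -> pp2 = 19
P1: v2 -> pp2 = 19
P2: v2 -> pp2 = 19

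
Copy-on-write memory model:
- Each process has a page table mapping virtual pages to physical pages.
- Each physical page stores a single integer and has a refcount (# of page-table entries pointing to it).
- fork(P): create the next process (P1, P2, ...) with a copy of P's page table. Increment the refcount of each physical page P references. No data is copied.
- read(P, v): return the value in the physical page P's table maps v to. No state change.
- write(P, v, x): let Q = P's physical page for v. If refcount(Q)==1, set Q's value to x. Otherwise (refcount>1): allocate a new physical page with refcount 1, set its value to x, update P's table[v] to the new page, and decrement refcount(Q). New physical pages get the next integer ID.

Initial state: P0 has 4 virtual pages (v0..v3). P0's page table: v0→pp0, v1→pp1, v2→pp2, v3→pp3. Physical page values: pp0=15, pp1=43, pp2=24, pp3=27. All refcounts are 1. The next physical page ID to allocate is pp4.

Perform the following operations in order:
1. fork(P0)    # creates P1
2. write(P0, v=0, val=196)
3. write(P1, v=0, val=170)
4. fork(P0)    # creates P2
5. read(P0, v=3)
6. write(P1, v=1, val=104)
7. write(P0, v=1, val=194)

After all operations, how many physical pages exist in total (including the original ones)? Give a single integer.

Answer: 7

Derivation:
Op 1: fork(P0) -> P1. 4 ppages; refcounts: pp0:2 pp1:2 pp2:2 pp3:2
Op 2: write(P0, v0, 196). refcount(pp0)=2>1 -> COPY to pp4. 5 ppages; refcounts: pp0:1 pp1:2 pp2:2 pp3:2 pp4:1
Op 3: write(P1, v0, 170). refcount(pp0)=1 -> write in place. 5 ppages; refcounts: pp0:1 pp1:2 pp2:2 pp3:2 pp4:1
Op 4: fork(P0) -> P2. 5 ppages; refcounts: pp0:1 pp1:3 pp2:3 pp3:3 pp4:2
Op 5: read(P0, v3) -> 27. No state change.
Op 6: write(P1, v1, 104). refcount(pp1)=3>1 -> COPY to pp5. 6 ppages; refcounts: pp0:1 pp1:2 pp2:3 pp3:3 pp4:2 pp5:1
Op 7: write(P0, v1, 194). refcount(pp1)=2>1 -> COPY to pp6. 7 ppages; refcounts: pp0:1 pp1:1 pp2:3 pp3:3 pp4:2 pp5:1 pp6:1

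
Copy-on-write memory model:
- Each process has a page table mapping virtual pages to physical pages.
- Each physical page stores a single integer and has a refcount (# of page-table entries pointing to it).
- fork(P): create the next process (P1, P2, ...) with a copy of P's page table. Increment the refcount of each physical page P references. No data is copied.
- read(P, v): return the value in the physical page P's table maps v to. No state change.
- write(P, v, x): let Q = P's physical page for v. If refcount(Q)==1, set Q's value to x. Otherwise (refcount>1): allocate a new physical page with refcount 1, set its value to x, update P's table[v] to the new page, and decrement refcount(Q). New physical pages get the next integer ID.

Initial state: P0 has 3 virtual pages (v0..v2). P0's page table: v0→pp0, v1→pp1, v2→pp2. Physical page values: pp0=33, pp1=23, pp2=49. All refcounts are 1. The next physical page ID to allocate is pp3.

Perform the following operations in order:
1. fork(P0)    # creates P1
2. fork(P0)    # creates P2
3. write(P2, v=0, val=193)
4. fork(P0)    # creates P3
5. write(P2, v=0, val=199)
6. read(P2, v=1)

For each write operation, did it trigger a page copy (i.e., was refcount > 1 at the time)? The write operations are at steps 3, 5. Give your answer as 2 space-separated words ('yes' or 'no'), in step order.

Op 1: fork(P0) -> P1. 3 ppages; refcounts: pp0:2 pp1:2 pp2:2
Op 2: fork(P0) -> P2. 3 ppages; refcounts: pp0:3 pp1:3 pp2:3
Op 3: write(P2, v0, 193). refcount(pp0)=3>1 -> COPY to pp3. 4 ppages; refcounts: pp0:2 pp1:3 pp2:3 pp3:1
Op 4: fork(P0) -> P3. 4 ppages; refcounts: pp0:3 pp1:4 pp2:4 pp3:1
Op 5: write(P2, v0, 199). refcount(pp3)=1 -> write in place. 4 ppages; refcounts: pp0:3 pp1:4 pp2:4 pp3:1
Op 6: read(P2, v1) -> 23. No state change.

yes no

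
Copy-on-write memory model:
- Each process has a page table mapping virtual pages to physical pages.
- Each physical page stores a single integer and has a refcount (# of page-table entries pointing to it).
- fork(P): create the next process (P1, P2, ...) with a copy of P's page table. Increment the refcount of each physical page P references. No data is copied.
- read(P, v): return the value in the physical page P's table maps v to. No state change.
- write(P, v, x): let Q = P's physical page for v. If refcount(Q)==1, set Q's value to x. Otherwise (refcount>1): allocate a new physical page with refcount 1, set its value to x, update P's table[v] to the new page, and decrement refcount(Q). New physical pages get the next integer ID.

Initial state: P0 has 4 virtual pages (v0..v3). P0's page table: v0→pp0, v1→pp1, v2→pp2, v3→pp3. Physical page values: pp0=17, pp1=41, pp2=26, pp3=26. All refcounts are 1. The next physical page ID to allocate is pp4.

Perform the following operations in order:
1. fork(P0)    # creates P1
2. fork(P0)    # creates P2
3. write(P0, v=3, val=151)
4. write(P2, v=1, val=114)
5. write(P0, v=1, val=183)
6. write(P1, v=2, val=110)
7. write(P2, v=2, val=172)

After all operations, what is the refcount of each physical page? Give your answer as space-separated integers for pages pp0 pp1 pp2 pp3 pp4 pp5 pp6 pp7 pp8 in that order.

Op 1: fork(P0) -> P1. 4 ppages; refcounts: pp0:2 pp1:2 pp2:2 pp3:2
Op 2: fork(P0) -> P2. 4 ppages; refcounts: pp0:3 pp1:3 pp2:3 pp3:3
Op 3: write(P0, v3, 151). refcount(pp3)=3>1 -> COPY to pp4. 5 ppages; refcounts: pp0:3 pp1:3 pp2:3 pp3:2 pp4:1
Op 4: write(P2, v1, 114). refcount(pp1)=3>1 -> COPY to pp5. 6 ppages; refcounts: pp0:3 pp1:2 pp2:3 pp3:2 pp4:1 pp5:1
Op 5: write(P0, v1, 183). refcount(pp1)=2>1 -> COPY to pp6. 7 ppages; refcounts: pp0:3 pp1:1 pp2:3 pp3:2 pp4:1 pp5:1 pp6:1
Op 6: write(P1, v2, 110). refcount(pp2)=3>1 -> COPY to pp7. 8 ppages; refcounts: pp0:3 pp1:1 pp2:2 pp3:2 pp4:1 pp5:1 pp6:1 pp7:1
Op 7: write(P2, v2, 172). refcount(pp2)=2>1 -> COPY to pp8. 9 ppages; refcounts: pp0:3 pp1:1 pp2:1 pp3:2 pp4:1 pp5:1 pp6:1 pp7:1 pp8:1

Answer: 3 1 1 2 1 1 1 1 1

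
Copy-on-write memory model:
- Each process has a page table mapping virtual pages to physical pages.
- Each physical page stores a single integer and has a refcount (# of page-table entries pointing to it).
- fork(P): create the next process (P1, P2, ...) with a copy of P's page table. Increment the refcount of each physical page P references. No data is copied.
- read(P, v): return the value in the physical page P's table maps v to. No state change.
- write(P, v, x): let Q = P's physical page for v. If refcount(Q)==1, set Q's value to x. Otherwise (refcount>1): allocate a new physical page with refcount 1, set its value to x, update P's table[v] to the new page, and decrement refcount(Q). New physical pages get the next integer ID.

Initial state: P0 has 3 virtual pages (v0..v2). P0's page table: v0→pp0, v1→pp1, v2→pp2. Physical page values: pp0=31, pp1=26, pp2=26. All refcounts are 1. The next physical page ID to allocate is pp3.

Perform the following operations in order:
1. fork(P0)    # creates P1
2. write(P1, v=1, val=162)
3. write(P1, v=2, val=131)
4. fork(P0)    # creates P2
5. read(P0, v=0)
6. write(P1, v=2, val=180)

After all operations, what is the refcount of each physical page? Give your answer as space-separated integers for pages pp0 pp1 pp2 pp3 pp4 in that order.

Answer: 3 2 2 1 1

Derivation:
Op 1: fork(P0) -> P1. 3 ppages; refcounts: pp0:2 pp1:2 pp2:2
Op 2: write(P1, v1, 162). refcount(pp1)=2>1 -> COPY to pp3. 4 ppages; refcounts: pp0:2 pp1:1 pp2:2 pp3:1
Op 3: write(P1, v2, 131). refcount(pp2)=2>1 -> COPY to pp4. 5 ppages; refcounts: pp0:2 pp1:1 pp2:1 pp3:1 pp4:1
Op 4: fork(P0) -> P2. 5 ppages; refcounts: pp0:3 pp1:2 pp2:2 pp3:1 pp4:1
Op 5: read(P0, v0) -> 31. No state change.
Op 6: write(P1, v2, 180). refcount(pp4)=1 -> write in place. 5 ppages; refcounts: pp0:3 pp1:2 pp2:2 pp3:1 pp4:1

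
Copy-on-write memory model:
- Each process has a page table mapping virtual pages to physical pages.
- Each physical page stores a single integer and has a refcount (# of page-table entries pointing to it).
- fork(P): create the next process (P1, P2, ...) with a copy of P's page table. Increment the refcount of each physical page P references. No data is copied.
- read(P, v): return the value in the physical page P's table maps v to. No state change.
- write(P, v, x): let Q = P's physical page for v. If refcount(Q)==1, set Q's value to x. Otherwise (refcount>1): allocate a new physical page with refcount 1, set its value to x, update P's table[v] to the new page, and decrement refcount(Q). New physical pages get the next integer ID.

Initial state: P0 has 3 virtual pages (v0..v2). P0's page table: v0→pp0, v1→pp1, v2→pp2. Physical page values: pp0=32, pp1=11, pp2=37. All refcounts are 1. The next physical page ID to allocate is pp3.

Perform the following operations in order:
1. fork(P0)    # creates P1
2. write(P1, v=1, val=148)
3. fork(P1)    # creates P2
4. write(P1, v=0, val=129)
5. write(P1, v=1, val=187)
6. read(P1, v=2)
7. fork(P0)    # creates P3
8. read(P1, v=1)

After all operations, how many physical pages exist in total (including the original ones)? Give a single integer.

Answer: 6

Derivation:
Op 1: fork(P0) -> P1. 3 ppages; refcounts: pp0:2 pp1:2 pp2:2
Op 2: write(P1, v1, 148). refcount(pp1)=2>1 -> COPY to pp3. 4 ppages; refcounts: pp0:2 pp1:1 pp2:2 pp3:1
Op 3: fork(P1) -> P2. 4 ppages; refcounts: pp0:3 pp1:1 pp2:3 pp3:2
Op 4: write(P1, v0, 129). refcount(pp0)=3>1 -> COPY to pp4. 5 ppages; refcounts: pp0:2 pp1:1 pp2:3 pp3:2 pp4:1
Op 5: write(P1, v1, 187). refcount(pp3)=2>1 -> COPY to pp5. 6 ppages; refcounts: pp0:2 pp1:1 pp2:3 pp3:1 pp4:1 pp5:1
Op 6: read(P1, v2) -> 37. No state change.
Op 7: fork(P0) -> P3. 6 ppages; refcounts: pp0:3 pp1:2 pp2:4 pp3:1 pp4:1 pp5:1
Op 8: read(P1, v1) -> 187. No state change.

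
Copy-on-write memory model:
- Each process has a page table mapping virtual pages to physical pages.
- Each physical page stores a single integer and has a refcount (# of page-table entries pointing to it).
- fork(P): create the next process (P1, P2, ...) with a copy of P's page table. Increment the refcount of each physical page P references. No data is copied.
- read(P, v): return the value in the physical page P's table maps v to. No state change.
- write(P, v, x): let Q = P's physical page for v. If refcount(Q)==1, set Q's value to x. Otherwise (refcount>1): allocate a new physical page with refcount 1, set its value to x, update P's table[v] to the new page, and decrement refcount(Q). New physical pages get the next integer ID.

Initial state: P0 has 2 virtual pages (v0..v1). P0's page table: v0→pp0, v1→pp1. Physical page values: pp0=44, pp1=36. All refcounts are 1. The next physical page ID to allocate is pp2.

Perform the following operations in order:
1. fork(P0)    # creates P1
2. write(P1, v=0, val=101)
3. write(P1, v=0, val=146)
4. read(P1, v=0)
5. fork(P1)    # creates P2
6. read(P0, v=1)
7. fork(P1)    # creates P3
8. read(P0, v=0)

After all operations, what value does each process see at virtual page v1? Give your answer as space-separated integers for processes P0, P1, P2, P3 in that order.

Answer: 36 36 36 36

Derivation:
Op 1: fork(P0) -> P1. 2 ppages; refcounts: pp0:2 pp1:2
Op 2: write(P1, v0, 101). refcount(pp0)=2>1 -> COPY to pp2. 3 ppages; refcounts: pp0:1 pp1:2 pp2:1
Op 3: write(P1, v0, 146). refcount(pp2)=1 -> write in place. 3 ppages; refcounts: pp0:1 pp1:2 pp2:1
Op 4: read(P1, v0) -> 146. No state change.
Op 5: fork(P1) -> P2. 3 ppages; refcounts: pp0:1 pp1:3 pp2:2
Op 6: read(P0, v1) -> 36. No state change.
Op 7: fork(P1) -> P3. 3 ppages; refcounts: pp0:1 pp1:4 pp2:3
Op 8: read(P0, v0) -> 44. No state change.
P0: v1 -> pp1 = 36
P1: v1 -> pp1 = 36
P2: v1 -> pp1 = 36
P3: v1 -> pp1 = 36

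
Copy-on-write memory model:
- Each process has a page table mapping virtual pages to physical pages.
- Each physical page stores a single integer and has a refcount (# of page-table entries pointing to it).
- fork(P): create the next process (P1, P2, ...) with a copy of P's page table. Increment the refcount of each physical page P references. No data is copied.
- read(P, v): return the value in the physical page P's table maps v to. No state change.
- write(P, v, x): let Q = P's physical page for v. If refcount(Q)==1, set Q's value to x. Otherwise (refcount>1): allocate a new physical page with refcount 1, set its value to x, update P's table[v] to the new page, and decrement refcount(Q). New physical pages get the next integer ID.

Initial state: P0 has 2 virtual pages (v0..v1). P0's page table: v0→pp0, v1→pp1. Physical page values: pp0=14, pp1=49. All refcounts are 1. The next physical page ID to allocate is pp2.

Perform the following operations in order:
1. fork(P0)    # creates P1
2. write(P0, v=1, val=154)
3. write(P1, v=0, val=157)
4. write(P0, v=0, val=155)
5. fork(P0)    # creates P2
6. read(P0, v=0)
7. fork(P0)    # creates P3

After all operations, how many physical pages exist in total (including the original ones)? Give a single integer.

Answer: 4

Derivation:
Op 1: fork(P0) -> P1. 2 ppages; refcounts: pp0:2 pp1:2
Op 2: write(P0, v1, 154). refcount(pp1)=2>1 -> COPY to pp2. 3 ppages; refcounts: pp0:2 pp1:1 pp2:1
Op 3: write(P1, v0, 157). refcount(pp0)=2>1 -> COPY to pp3. 4 ppages; refcounts: pp0:1 pp1:1 pp2:1 pp3:1
Op 4: write(P0, v0, 155). refcount(pp0)=1 -> write in place. 4 ppages; refcounts: pp0:1 pp1:1 pp2:1 pp3:1
Op 5: fork(P0) -> P2. 4 ppages; refcounts: pp0:2 pp1:1 pp2:2 pp3:1
Op 6: read(P0, v0) -> 155. No state change.
Op 7: fork(P0) -> P3. 4 ppages; refcounts: pp0:3 pp1:1 pp2:3 pp3:1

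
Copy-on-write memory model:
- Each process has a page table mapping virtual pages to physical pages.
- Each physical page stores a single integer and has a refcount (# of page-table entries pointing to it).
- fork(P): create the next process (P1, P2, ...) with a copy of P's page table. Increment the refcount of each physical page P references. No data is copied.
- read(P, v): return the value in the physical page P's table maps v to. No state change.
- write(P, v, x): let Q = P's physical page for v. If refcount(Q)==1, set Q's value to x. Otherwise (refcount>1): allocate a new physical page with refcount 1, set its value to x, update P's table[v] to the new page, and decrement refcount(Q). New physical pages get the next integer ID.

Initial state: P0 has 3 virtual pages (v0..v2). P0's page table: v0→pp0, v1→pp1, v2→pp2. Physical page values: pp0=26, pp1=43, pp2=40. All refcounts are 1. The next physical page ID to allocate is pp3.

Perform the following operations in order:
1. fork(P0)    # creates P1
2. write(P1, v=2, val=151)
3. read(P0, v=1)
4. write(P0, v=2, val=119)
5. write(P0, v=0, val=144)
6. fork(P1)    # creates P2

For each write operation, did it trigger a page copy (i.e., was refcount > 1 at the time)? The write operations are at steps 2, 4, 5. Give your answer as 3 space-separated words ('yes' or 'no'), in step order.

Op 1: fork(P0) -> P1. 3 ppages; refcounts: pp0:2 pp1:2 pp2:2
Op 2: write(P1, v2, 151). refcount(pp2)=2>1 -> COPY to pp3. 4 ppages; refcounts: pp0:2 pp1:2 pp2:1 pp3:1
Op 3: read(P0, v1) -> 43. No state change.
Op 4: write(P0, v2, 119). refcount(pp2)=1 -> write in place. 4 ppages; refcounts: pp0:2 pp1:2 pp2:1 pp3:1
Op 5: write(P0, v0, 144). refcount(pp0)=2>1 -> COPY to pp4. 5 ppages; refcounts: pp0:1 pp1:2 pp2:1 pp3:1 pp4:1
Op 6: fork(P1) -> P2. 5 ppages; refcounts: pp0:2 pp1:3 pp2:1 pp3:2 pp4:1

yes no yes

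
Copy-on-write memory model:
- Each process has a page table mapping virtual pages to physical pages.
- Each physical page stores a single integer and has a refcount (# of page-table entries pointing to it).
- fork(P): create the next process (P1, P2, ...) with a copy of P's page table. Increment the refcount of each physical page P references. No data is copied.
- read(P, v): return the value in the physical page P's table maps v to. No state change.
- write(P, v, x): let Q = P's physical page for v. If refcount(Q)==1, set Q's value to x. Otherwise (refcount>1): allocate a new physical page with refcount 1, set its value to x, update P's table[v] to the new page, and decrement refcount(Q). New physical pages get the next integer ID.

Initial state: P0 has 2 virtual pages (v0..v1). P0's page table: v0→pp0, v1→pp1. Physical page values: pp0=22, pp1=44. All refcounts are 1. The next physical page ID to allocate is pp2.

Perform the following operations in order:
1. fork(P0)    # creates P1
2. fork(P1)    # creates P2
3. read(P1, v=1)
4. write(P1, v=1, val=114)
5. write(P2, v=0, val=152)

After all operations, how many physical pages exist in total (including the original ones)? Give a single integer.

Op 1: fork(P0) -> P1. 2 ppages; refcounts: pp0:2 pp1:2
Op 2: fork(P1) -> P2. 2 ppages; refcounts: pp0:3 pp1:3
Op 3: read(P1, v1) -> 44. No state change.
Op 4: write(P1, v1, 114). refcount(pp1)=3>1 -> COPY to pp2. 3 ppages; refcounts: pp0:3 pp1:2 pp2:1
Op 5: write(P2, v0, 152). refcount(pp0)=3>1 -> COPY to pp3. 4 ppages; refcounts: pp0:2 pp1:2 pp2:1 pp3:1

Answer: 4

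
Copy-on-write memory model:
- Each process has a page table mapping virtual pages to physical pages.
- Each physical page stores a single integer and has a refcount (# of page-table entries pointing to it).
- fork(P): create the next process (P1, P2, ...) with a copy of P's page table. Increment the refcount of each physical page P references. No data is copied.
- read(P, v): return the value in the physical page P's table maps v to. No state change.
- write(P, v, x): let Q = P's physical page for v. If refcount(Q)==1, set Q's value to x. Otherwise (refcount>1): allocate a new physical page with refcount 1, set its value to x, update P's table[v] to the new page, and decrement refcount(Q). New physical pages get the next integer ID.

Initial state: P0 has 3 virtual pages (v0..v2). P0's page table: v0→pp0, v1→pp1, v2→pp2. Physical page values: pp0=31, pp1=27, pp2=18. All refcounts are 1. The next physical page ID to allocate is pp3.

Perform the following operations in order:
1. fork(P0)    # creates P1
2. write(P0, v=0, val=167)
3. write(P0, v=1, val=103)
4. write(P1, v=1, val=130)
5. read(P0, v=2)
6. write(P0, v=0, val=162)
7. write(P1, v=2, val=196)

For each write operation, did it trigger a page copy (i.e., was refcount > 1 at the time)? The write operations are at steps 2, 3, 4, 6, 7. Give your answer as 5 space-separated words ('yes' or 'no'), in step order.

Op 1: fork(P0) -> P1. 3 ppages; refcounts: pp0:2 pp1:2 pp2:2
Op 2: write(P0, v0, 167). refcount(pp0)=2>1 -> COPY to pp3. 4 ppages; refcounts: pp0:1 pp1:2 pp2:2 pp3:1
Op 3: write(P0, v1, 103). refcount(pp1)=2>1 -> COPY to pp4. 5 ppages; refcounts: pp0:1 pp1:1 pp2:2 pp3:1 pp4:1
Op 4: write(P1, v1, 130). refcount(pp1)=1 -> write in place. 5 ppages; refcounts: pp0:1 pp1:1 pp2:2 pp3:1 pp4:1
Op 5: read(P0, v2) -> 18. No state change.
Op 6: write(P0, v0, 162). refcount(pp3)=1 -> write in place. 5 ppages; refcounts: pp0:1 pp1:1 pp2:2 pp3:1 pp4:1
Op 7: write(P1, v2, 196). refcount(pp2)=2>1 -> COPY to pp5. 6 ppages; refcounts: pp0:1 pp1:1 pp2:1 pp3:1 pp4:1 pp5:1

yes yes no no yes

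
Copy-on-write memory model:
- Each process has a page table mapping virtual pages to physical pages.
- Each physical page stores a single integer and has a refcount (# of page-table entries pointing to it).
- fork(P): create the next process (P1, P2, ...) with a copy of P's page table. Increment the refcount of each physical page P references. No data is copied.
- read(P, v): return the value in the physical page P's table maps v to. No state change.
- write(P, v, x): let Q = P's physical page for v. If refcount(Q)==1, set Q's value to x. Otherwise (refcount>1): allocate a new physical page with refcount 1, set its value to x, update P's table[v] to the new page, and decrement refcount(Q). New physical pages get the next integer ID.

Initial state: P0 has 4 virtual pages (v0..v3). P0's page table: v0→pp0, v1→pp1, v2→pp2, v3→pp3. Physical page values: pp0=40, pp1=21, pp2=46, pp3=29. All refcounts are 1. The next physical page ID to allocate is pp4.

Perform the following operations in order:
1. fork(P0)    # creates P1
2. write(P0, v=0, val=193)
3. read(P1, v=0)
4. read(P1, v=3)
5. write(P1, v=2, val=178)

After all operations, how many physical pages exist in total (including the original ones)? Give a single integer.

Op 1: fork(P0) -> P1. 4 ppages; refcounts: pp0:2 pp1:2 pp2:2 pp3:2
Op 2: write(P0, v0, 193). refcount(pp0)=2>1 -> COPY to pp4. 5 ppages; refcounts: pp0:1 pp1:2 pp2:2 pp3:2 pp4:1
Op 3: read(P1, v0) -> 40. No state change.
Op 4: read(P1, v3) -> 29. No state change.
Op 5: write(P1, v2, 178). refcount(pp2)=2>1 -> COPY to pp5. 6 ppages; refcounts: pp0:1 pp1:2 pp2:1 pp3:2 pp4:1 pp5:1

Answer: 6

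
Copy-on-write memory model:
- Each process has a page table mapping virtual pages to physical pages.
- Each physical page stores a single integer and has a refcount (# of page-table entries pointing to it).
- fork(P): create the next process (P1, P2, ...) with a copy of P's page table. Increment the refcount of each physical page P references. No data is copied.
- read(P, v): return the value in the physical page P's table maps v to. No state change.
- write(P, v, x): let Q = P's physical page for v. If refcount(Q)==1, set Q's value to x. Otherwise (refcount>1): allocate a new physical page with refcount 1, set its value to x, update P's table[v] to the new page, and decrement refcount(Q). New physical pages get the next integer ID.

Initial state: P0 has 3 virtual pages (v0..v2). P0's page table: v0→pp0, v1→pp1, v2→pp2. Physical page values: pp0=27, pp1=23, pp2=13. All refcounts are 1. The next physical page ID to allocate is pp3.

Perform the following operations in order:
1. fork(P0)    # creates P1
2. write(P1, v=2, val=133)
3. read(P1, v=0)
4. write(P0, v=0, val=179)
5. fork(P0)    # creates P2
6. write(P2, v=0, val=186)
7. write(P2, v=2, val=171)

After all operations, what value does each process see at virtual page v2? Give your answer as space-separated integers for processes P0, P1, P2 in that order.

Answer: 13 133 171

Derivation:
Op 1: fork(P0) -> P1. 3 ppages; refcounts: pp0:2 pp1:2 pp2:2
Op 2: write(P1, v2, 133). refcount(pp2)=2>1 -> COPY to pp3. 4 ppages; refcounts: pp0:2 pp1:2 pp2:1 pp3:1
Op 3: read(P1, v0) -> 27. No state change.
Op 4: write(P0, v0, 179). refcount(pp0)=2>1 -> COPY to pp4. 5 ppages; refcounts: pp0:1 pp1:2 pp2:1 pp3:1 pp4:1
Op 5: fork(P0) -> P2. 5 ppages; refcounts: pp0:1 pp1:3 pp2:2 pp3:1 pp4:2
Op 6: write(P2, v0, 186). refcount(pp4)=2>1 -> COPY to pp5. 6 ppages; refcounts: pp0:1 pp1:3 pp2:2 pp3:1 pp4:1 pp5:1
Op 7: write(P2, v2, 171). refcount(pp2)=2>1 -> COPY to pp6. 7 ppages; refcounts: pp0:1 pp1:3 pp2:1 pp3:1 pp4:1 pp5:1 pp6:1
P0: v2 -> pp2 = 13
P1: v2 -> pp3 = 133
P2: v2 -> pp6 = 171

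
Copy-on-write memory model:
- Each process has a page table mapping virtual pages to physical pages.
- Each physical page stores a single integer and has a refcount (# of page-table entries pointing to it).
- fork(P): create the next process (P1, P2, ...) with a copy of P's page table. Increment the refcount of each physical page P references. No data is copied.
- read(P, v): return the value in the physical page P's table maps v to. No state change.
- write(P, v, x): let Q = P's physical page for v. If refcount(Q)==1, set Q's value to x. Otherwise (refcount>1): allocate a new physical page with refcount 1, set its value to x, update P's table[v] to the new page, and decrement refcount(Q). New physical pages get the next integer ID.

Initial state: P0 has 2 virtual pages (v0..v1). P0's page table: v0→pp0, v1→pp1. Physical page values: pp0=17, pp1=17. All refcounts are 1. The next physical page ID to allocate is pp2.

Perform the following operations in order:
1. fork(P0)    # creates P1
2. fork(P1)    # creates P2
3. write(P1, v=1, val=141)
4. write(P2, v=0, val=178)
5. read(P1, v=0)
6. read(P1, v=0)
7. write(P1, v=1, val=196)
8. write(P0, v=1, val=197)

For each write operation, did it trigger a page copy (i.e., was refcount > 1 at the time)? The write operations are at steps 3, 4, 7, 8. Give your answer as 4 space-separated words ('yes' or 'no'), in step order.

Op 1: fork(P0) -> P1. 2 ppages; refcounts: pp0:2 pp1:2
Op 2: fork(P1) -> P2. 2 ppages; refcounts: pp0:3 pp1:3
Op 3: write(P1, v1, 141). refcount(pp1)=3>1 -> COPY to pp2. 3 ppages; refcounts: pp0:3 pp1:2 pp2:1
Op 4: write(P2, v0, 178). refcount(pp0)=3>1 -> COPY to pp3. 4 ppages; refcounts: pp0:2 pp1:2 pp2:1 pp3:1
Op 5: read(P1, v0) -> 17. No state change.
Op 6: read(P1, v0) -> 17. No state change.
Op 7: write(P1, v1, 196). refcount(pp2)=1 -> write in place. 4 ppages; refcounts: pp0:2 pp1:2 pp2:1 pp3:1
Op 8: write(P0, v1, 197). refcount(pp1)=2>1 -> COPY to pp4. 5 ppages; refcounts: pp0:2 pp1:1 pp2:1 pp3:1 pp4:1

yes yes no yes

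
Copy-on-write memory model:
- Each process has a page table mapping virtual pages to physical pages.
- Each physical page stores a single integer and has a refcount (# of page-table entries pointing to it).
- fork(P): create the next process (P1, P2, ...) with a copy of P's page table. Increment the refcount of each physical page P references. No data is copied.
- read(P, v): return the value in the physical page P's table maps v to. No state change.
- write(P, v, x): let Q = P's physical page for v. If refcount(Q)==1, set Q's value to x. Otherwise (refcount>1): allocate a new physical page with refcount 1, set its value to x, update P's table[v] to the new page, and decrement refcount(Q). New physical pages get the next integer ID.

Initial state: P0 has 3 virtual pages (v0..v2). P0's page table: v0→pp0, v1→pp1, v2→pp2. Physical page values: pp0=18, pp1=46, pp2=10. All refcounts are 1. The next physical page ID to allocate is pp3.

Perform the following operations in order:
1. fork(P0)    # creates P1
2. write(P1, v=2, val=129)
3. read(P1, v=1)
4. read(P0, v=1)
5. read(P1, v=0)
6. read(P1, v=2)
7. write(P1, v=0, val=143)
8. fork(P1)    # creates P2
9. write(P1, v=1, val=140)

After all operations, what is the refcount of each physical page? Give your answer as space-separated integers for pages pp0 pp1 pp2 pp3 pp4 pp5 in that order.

Op 1: fork(P0) -> P1. 3 ppages; refcounts: pp0:2 pp1:2 pp2:2
Op 2: write(P1, v2, 129). refcount(pp2)=2>1 -> COPY to pp3. 4 ppages; refcounts: pp0:2 pp1:2 pp2:1 pp3:1
Op 3: read(P1, v1) -> 46. No state change.
Op 4: read(P0, v1) -> 46. No state change.
Op 5: read(P1, v0) -> 18. No state change.
Op 6: read(P1, v2) -> 129. No state change.
Op 7: write(P1, v0, 143). refcount(pp0)=2>1 -> COPY to pp4. 5 ppages; refcounts: pp0:1 pp1:2 pp2:1 pp3:1 pp4:1
Op 8: fork(P1) -> P2. 5 ppages; refcounts: pp0:1 pp1:3 pp2:1 pp3:2 pp4:2
Op 9: write(P1, v1, 140). refcount(pp1)=3>1 -> COPY to pp5. 6 ppages; refcounts: pp0:1 pp1:2 pp2:1 pp3:2 pp4:2 pp5:1

Answer: 1 2 1 2 2 1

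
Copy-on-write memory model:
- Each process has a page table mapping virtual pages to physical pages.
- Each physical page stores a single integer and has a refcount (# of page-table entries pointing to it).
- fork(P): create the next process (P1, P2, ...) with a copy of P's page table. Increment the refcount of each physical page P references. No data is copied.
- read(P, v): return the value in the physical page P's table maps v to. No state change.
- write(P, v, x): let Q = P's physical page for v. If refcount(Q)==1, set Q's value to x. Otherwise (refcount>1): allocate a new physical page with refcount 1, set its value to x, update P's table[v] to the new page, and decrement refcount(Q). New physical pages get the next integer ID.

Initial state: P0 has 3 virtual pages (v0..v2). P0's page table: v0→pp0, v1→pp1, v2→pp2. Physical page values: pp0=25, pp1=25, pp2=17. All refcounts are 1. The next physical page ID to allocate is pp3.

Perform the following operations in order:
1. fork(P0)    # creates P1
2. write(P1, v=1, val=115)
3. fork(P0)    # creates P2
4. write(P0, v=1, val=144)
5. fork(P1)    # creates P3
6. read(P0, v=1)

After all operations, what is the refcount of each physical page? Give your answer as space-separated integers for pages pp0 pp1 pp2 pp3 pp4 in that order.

Answer: 4 1 4 2 1

Derivation:
Op 1: fork(P0) -> P1. 3 ppages; refcounts: pp0:2 pp1:2 pp2:2
Op 2: write(P1, v1, 115). refcount(pp1)=2>1 -> COPY to pp3. 4 ppages; refcounts: pp0:2 pp1:1 pp2:2 pp3:1
Op 3: fork(P0) -> P2. 4 ppages; refcounts: pp0:3 pp1:2 pp2:3 pp3:1
Op 4: write(P0, v1, 144). refcount(pp1)=2>1 -> COPY to pp4. 5 ppages; refcounts: pp0:3 pp1:1 pp2:3 pp3:1 pp4:1
Op 5: fork(P1) -> P3. 5 ppages; refcounts: pp0:4 pp1:1 pp2:4 pp3:2 pp4:1
Op 6: read(P0, v1) -> 144. No state change.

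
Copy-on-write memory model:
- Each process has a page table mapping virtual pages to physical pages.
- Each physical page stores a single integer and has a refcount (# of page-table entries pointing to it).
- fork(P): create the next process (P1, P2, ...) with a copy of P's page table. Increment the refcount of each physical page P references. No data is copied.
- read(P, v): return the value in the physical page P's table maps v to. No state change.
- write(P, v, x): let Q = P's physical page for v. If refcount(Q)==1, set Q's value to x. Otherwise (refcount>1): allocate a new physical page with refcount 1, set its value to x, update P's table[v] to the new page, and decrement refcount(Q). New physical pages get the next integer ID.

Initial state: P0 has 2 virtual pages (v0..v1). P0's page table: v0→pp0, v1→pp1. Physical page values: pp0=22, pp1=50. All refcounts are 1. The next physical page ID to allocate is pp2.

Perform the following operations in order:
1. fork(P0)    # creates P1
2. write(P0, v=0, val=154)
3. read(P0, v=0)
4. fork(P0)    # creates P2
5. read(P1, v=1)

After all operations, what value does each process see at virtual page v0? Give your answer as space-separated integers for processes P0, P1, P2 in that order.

Op 1: fork(P0) -> P1. 2 ppages; refcounts: pp0:2 pp1:2
Op 2: write(P0, v0, 154). refcount(pp0)=2>1 -> COPY to pp2. 3 ppages; refcounts: pp0:1 pp1:2 pp2:1
Op 3: read(P0, v0) -> 154. No state change.
Op 4: fork(P0) -> P2. 3 ppages; refcounts: pp0:1 pp1:3 pp2:2
Op 5: read(P1, v1) -> 50. No state change.
P0: v0 -> pp2 = 154
P1: v0 -> pp0 = 22
P2: v0 -> pp2 = 154

Answer: 154 22 154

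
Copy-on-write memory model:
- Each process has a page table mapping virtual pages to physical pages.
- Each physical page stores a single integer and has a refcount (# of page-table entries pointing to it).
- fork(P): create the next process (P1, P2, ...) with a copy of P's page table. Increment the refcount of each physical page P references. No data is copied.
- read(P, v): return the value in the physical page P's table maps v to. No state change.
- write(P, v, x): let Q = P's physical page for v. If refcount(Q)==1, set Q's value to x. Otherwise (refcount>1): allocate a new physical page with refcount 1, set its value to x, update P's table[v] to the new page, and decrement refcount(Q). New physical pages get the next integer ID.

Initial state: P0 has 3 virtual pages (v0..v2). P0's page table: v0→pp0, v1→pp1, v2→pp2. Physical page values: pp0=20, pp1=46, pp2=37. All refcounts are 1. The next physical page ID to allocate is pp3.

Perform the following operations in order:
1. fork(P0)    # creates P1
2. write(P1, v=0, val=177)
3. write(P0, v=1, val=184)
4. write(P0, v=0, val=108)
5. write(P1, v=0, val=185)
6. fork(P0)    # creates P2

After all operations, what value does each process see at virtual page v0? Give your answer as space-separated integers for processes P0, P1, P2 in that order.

Answer: 108 185 108

Derivation:
Op 1: fork(P0) -> P1. 3 ppages; refcounts: pp0:2 pp1:2 pp2:2
Op 2: write(P1, v0, 177). refcount(pp0)=2>1 -> COPY to pp3. 4 ppages; refcounts: pp0:1 pp1:2 pp2:2 pp3:1
Op 3: write(P0, v1, 184). refcount(pp1)=2>1 -> COPY to pp4. 5 ppages; refcounts: pp0:1 pp1:1 pp2:2 pp3:1 pp4:1
Op 4: write(P0, v0, 108). refcount(pp0)=1 -> write in place. 5 ppages; refcounts: pp0:1 pp1:1 pp2:2 pp3:1 pp4:1
Op 5: write(P1, v0, 185). refcount(pp3)=1 -> write in place. 5 ppages; refcounts: pp0:1 pp1:1 pp2:2 pp3:1 pp4:1
Op 6: fork(P0) -> P2. 5 ppages; refcounts: pp0:2 pp1:1 pp2:3 pp3:1 pp4:2
P0: v0 -> pp0 = 108
P1: v0 -> pp3 = 185
P2: v0 -> pp0 = 108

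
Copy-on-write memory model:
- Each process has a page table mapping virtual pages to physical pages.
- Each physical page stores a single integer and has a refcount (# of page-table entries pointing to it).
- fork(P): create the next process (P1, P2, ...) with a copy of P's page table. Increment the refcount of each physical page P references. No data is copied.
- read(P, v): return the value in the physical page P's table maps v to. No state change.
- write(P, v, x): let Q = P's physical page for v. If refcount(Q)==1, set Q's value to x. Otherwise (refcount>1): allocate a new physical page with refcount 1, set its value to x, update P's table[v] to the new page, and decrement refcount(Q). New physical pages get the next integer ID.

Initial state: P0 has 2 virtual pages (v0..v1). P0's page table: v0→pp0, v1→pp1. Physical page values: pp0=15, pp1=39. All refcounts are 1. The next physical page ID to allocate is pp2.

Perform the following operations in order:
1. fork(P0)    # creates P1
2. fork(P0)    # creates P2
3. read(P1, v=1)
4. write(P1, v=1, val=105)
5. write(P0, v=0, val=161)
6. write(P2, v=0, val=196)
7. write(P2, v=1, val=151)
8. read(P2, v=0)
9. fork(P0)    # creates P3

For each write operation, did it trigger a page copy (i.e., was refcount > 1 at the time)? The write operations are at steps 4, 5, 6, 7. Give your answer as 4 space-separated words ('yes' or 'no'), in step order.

Op 1: fork(P0) -> P1. 2 ppages; refcounts: pp0:2 pp1:2
Op 2: fork(P0) -> P2. 2 ppages; refcounts: pp0:3 pp1:3
Op 3: read(P1, v1) -> 39. No state change.
Op 4: write(P1, v1, 105). refcount(pp1)=3>1 -> COPY to pp2. 3 ppages; refcounts: pp0:3 pp1:2 pp2:1
Op 5: write(P0, v0, 161). refcount(pp0)=3>1 -> COPY to pp3. 4 ppages; refcounts: pp0:2 pp1:2 pp2:1 pp3:1
Op 6: write(P2, v0, 196). refcount(pp0)=2>1 -> COPY to pp4. 5 ppages; refcounts: pp0:1 pp1:2 pp2:1 pp3:1 pp4:1
Op 7: write(P2, v1, 151). refcount(pp1)=2>1 -> COPY to pp5. 6 ppages; refcounts: pp0:1 pp1:1 pp2:1 pp3:1 pp4:1 pp5:1
Op 8: read(P2, v0) -> 196. No state change.
Op 9: fork(P0) -> P3. 6 ppages; refcounts: pp0:1 pp1:2 pp2:1 pp3:2 pp4:1 pp5:1

yes yes yes yes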